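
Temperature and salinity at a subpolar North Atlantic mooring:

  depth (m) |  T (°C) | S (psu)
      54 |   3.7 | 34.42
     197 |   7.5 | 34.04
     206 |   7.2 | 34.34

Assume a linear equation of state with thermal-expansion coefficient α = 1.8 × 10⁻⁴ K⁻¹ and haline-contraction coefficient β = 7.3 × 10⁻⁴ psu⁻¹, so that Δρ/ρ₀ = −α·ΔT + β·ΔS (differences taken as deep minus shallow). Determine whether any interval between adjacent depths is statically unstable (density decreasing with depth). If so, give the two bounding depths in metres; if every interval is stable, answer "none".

54–197 m

Evaluate Δρ/ρ₀ = −αΔT + βΔS across each adjacent pair:
  54–197 m: −αΔT+βΔS = −(1.8 × 10⁻⁴)(+3.8)+(7.3 × 10⁻⁴)(-0.38) = -9.6 × 10⁻⁴ → UNSTABLE
  197–206 m: −αΔT+βΔS = −(1.8 × 10⁻⁴)(-0.3)+(7.3 × 10⁻⁴)(+0.30) = 2.7 × 10⁻⁴ → stable
The 54–197 m interval has Δρ < 0: lighter water underlies denser water.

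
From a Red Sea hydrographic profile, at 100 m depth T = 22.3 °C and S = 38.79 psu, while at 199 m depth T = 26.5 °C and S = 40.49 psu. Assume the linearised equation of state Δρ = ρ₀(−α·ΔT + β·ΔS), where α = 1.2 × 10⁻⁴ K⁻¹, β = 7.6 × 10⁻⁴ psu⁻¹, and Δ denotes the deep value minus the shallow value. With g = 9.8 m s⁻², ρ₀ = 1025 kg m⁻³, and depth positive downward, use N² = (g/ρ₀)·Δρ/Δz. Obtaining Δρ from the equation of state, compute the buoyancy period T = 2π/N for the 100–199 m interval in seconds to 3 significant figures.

711 s

ΔT = +4.2 K, ΔS = +1.70 psu (deep − shallow).
Δρ/ρ₀ = −αΔT + βΔS = -5.04 × 10⁻⁴ + 1.292 × 10⁻³ = 7.88 × 10⁻⁴, so Δρ ≈ 0.8077 kg m⁻³.
N² = (g/ρ₀)·Δρ/Δz = g·(Δρ/ρ₀)/Δz = 9.8 × 7.88 × 10⁻⁴ / 99 = 7.8004 × 10⁻⁵ s⁻².
N = √(7.8004 × 10⁻⁵) = 8.8320 × 10⁻³ rad s⁻¹ → T = 2π/N = 711.41 s ≈ 711 s.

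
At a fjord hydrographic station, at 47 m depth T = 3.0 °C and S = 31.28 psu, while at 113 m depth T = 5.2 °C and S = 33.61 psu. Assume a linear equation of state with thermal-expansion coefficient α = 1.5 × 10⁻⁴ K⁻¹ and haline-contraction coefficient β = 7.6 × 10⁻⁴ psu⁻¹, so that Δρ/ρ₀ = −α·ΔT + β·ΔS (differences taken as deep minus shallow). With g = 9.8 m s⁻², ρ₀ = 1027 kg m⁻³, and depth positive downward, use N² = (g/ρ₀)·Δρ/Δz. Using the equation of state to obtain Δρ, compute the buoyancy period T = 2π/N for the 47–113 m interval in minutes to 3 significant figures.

7.16 min

ΔT = +2.2 K, ΔS = +2.33 psu (deep − shallow).
Δρ/ρ₀ = −αΔT + βΔS = -3.30 × 10⁻⁴ + 1.7708 × 10⁻³ = 1.4408 × 10⁻³, so Δρ ≈ 1.480 kg m⁻³.
N² = (g/ρ₀)·Δρ/Δz = g·(Δρ/ρ₀)/Δz = 9.8 × 1.4408 × 10⁻³ / 66 = 2.1394 × 10⁻⁴ s⁻².
N = √(2.1394 × 10⁻⁴) = 0.014627 rad s⁻¹ → T = 2π/N = 429.56 s = 7.1593 min ≈ 7.16 min.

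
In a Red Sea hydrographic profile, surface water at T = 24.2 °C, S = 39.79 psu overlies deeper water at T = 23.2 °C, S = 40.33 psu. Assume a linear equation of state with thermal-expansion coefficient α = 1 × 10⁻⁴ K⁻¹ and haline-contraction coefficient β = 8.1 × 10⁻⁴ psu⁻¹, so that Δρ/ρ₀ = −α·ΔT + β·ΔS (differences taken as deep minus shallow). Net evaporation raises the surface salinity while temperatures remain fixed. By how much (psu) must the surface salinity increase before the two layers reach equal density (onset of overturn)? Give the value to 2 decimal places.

0.66 psu

Neutral buoyancy requires −α(T_deep − T_surf) + β(S_deep − S_surf′) = 0.
S_surf′ = S_deep − (α/β)·ΔT = 40.33 − (1 × 10⁻⁴/8.1 × 10⁻⁴)·(-1.0) = 40.4535 psu.
Increase required: 40.4535 − 39.79 = 0.6635 psu.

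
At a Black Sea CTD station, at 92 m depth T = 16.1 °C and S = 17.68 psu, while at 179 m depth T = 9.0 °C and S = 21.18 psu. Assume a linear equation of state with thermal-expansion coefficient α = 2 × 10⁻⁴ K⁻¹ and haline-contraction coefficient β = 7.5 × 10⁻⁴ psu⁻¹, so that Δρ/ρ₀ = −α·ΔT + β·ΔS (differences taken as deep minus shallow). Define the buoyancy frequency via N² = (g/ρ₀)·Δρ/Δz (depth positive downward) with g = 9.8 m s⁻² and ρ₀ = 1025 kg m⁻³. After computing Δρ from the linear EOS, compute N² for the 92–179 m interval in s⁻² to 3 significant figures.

4.56 × 10⁻⁴ s⁻²

ΔT = -7.1 K, ΔS = +3.50 psu (deep − shallow).
Δρ/ρ₀ = −αΔT + βΔS = 1.42 × 10⁻³ + 2.625 × 10⁻³ = 4.045 × 10⁻³, so Δρ ≈ 4.146 kg m⁻³.
N² = (g/ρ₀)·Δρ/Δz = g·(Δρ/ρ₀)/Δz = 9.8 × 4.045 × 10⁻³ / 87 = 4.5564 × 10⁻⁴ s⁻² ≈ 4.56 × 10⁻⁴ s⁻².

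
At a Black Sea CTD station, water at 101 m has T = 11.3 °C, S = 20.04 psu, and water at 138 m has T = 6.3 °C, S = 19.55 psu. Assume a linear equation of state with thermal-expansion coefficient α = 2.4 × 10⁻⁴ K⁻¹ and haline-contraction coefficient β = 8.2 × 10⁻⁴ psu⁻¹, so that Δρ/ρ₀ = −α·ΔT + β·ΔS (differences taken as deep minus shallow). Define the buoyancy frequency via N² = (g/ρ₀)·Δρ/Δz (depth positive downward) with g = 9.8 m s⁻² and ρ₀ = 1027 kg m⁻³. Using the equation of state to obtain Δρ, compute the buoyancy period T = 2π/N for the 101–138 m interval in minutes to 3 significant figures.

7.20 min

ΔT = -5.0 K, ΔS = -0.49 psu (deep − shallow).
Δρ/ρ₀ = −αΔT + βΔS = 1.20 × 10⁻³ − 4.018 × 10⁻⁴ = 7.982 × 10⁻⁴, so Δρ ≈ 0.8198 kg m⁻³.
N² = (g/ρ₀)·Δρ/Δz = g·(Δρ/ρ₀)/Δz = 9.8 × 7.982 × 10⁻⁴ / 37 = 2.1142 × 10⁻⁴ s⁻².
N = √(2.1142 × 10⁻⁴) = 0.014540 rad s⁻¹ → T = 2π/N = 432.13 s = 7.2022 min ≈ 7.20 min.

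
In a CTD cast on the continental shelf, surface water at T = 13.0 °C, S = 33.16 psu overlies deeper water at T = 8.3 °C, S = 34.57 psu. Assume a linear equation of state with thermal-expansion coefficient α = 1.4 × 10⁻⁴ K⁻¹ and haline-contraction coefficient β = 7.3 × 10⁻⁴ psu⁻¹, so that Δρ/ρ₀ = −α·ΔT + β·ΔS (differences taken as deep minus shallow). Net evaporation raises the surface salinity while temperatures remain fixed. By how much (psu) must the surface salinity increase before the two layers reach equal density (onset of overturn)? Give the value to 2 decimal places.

Neutral buoyancy requires −α(T_deep − T_surf) + β(S_deep − S_surf′) = 0.
S_surf′ = S_deep − (α/β)·ΔT = 34.57 − (1.4 × 10⁻⁴/7.3 × 10⁻⁴)·(-4.7) = 35.4714 psu.
Increase required: 35.4714 − 33.16 = 2.3114 psu.

2.31 psu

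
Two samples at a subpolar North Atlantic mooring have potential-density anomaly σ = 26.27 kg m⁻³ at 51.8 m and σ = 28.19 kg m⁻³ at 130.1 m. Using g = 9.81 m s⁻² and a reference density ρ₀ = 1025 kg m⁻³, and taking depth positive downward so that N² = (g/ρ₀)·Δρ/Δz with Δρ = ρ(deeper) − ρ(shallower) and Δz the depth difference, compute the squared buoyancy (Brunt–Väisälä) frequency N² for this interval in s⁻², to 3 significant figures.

2.35 × 10⁻⁴ s⁻²

Δρ = 1028.19 − 1026.27 = 1.92 kg m⁻³ over Δz = 130.1 − 51.8 = 78.3 m.
N² = (9.81/1025) × (1.92/78.3) = 2.3468 × 10⁻⁴ s⁻² ≈ 2.35 × 10⁻⁴ s⁻².
Since Δρ > 0 the layer is stably stratified.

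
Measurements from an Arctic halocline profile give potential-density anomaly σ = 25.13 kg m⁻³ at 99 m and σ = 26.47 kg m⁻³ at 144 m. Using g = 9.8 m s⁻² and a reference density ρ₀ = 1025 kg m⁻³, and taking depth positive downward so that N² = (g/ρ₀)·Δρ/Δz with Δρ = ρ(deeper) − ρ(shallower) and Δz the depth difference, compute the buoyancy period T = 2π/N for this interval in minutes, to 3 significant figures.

6.21 min

Δρ = 1026.47 − 1025.13 = 1.34 kg m⁻³ over Δz = 144 − 99 = 45 m.
N² = (9.8/1025) × (1.34/45) = 2.8470 × 10⁻⁴ s⁻².
N = √(2.8470 × 10⁻⁴) = 0.016873 rad s⁻¹, so T = 2π/N = 372.38 s = 6.2063 min ≈ 6.21 min.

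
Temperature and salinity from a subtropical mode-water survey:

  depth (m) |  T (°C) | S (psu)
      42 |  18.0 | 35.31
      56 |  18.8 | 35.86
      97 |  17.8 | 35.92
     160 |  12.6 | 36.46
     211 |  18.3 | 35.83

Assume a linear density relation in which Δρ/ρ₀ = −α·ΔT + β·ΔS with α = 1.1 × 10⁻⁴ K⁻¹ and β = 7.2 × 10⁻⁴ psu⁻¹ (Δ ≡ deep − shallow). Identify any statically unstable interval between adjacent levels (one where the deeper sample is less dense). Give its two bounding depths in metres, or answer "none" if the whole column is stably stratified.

Evaluate Δρ/ρ₀ = −αΔT + βΔS across each adjacent pair:
  42–56 m: −αΔT+βΔS = −(1.1 × 10⁻⁴)(+0.8)+(7.2 × 10⁻⁴)(+0.55) = 3.1 × 10⁻⁴ → stable
  56–97 m: −αΔT+βΔS = −(1.1 × 10⁻⁴)(-1.0)+(7.2 × 10⁻⁴)(+0.06) = 1.5 × 10⁻⁴ → stable
  97–160 m: −αΔT+βΔS = −(1.1 × 10⁻⁴)(-5.2)+(7.2 × 10⁻⁴)(+0.54) = 9.6 × 10⁻⁴ → stable
  160–211 m: −αΔT+βΔS = −(1.1 × 10⁻⁴)(+5.7)+(7.2 × 10⁻⁴)(-0.63) = -1.1 × 10⁻³ → UNSTABLE
The 160–211 m interval has Δρ < 0: lighter water underlies denser water.

160–211 m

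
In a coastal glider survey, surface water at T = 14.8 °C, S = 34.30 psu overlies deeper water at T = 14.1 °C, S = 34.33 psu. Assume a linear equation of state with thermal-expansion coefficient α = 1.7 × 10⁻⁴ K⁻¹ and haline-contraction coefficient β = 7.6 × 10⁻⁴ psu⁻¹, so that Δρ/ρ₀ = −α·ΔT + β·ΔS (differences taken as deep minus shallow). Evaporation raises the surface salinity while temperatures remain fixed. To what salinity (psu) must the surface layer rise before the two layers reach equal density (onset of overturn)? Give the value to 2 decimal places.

Neutral buoyancy requires −α(T_deep − T_surf) + β(S_deep − S_surf′) = 0.
S_surf′ = S_deep − (α/β)·ΔT = 34.33 − (1.7 × 10⁻⁴/7.6 × 10⁻⁴)·(-0.7) = 34.4866 psu.
Increase required: 34.4866 − 34.30 = 0.1866 psu.

34.49 psu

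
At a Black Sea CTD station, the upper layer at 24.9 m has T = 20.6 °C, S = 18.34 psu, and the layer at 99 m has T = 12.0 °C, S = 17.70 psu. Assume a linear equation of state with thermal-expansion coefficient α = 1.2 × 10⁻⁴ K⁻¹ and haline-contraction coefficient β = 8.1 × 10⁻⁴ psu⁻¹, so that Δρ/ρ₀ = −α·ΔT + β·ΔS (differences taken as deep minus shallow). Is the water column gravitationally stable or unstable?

stable

ΔT = 12.0 − 20.6 = -8.6 K and ΔS = 17.70 − 18.34 = -0.64 psu (deep − shallow).
−αΔT = 1.032 × 10⁻³; βΔS = -5.184 × 10⁻⁴; sum Δρ/ρ₀ = 5.136 × 10⁻⁴.
Δρ/ρ₀ > 0, so Δρ > 0: deeper water is denser → statically stable.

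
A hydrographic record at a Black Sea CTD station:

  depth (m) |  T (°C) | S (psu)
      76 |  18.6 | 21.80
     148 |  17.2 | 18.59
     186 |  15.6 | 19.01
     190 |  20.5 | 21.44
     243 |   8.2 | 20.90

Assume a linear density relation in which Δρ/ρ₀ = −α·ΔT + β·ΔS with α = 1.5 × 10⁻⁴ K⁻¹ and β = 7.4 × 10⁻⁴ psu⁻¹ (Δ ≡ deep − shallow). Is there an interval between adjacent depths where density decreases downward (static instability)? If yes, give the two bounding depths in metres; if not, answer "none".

Evaluate Δρ/ρ₀ = −αΔT + βΔS across each adjacent pair:
  76–148 m: −αΔT+βΔS = −(1.5 × 10⁻⁴)(-1.4)+(7.4 × 10⁻⁴)(-3.21) = -2.2 × 10⁻³ → UNSTABLE
  148–186 m: −αΔT+βΔS = −(1.5 × 10⁻⁴)(-1.6)+(7.4 × 10⁻⁴)(+0.42) = 5.5 × 10⁻⁴ → stable
  186–190 m: −αΔT+βΔS = −(1.5 × 10⁻⁴)(+4.9)+(7.4 × 10⁻⁴)(+2.43) = 1.1 × 10⁻³ → stable
  190–243 m: −αΔT+βΔS = −(1.5 × 10⁻⁴)(-12.3)+(7.4 × 10⁻⁴)(-0.54) = 1.4 × 10⁻³ → stable
The 76–148 m interval has Δρ < 0: lighter water underlies denser water.

76–148 m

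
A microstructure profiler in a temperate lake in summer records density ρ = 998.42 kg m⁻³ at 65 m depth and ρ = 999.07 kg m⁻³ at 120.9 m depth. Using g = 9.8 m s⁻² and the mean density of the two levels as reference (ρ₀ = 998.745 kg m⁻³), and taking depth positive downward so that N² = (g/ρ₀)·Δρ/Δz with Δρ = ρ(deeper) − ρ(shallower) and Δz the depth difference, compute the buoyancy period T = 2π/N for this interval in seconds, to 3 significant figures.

Δρ = 999.07 − 998.42 = 0.65 kg m⁻³ over Δz = 120.9 − 65 = 55.9 m.
N² = (9.8/998.745) × (0.65/55.9) = 1.1410 × 10⁻⁴ s⁻².
N = √(1.1410 × 10⁻⁴) = 0.010682 rad s⁻¹, so T = 2π/N = 588.20 s ≈ 588 s.
Since Δρ > 0 the layer is stably stratified.

588 s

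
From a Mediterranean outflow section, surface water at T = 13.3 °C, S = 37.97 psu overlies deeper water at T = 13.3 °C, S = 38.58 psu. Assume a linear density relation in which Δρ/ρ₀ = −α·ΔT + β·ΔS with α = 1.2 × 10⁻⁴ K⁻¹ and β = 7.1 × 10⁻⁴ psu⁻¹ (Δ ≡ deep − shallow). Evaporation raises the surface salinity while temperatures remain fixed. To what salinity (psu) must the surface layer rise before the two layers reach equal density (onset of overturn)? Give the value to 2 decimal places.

38.58 psu

Neutral buoyancy requires −α(T_deep − T_surf) + β(S_deep − S_surf′) = 0.
S_surf′ = S_deep − (α/β)·ΔT = 38.58 − (1.2 × 10⁻⁴/7.1 × 10⁻⁴)·(+0.0) = 38.5800 psu.
Increase required: 38.5800 − 37.97 = 0.6100 psu.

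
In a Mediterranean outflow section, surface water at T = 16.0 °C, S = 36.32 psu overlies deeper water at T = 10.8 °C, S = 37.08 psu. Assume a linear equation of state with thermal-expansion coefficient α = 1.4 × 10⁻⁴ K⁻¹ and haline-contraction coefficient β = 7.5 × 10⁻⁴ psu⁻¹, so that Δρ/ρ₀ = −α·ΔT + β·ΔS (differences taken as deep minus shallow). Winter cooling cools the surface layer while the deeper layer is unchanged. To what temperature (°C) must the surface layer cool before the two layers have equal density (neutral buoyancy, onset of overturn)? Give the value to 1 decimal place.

6.7 °C

Neutral buoyancy requires Δρ = 0, i.e. −α(T_deep − T_surf′) + β(S_deep − S_surf) = 0.
T_surf′ = T_deep − (β/α)·ΔS = 10.8 − (7.5 × 10⁻⁴/1.4 × 10⁻⁴)·(+0.76) = 6.729 °C.
Cooling required: 16.0 − (6.729) = 9.271 °C.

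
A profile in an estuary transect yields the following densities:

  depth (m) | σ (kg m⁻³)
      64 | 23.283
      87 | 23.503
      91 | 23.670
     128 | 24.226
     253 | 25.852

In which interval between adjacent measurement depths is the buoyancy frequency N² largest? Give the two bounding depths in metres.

87–91 m

Compute the density gradient over each adjacent pair:
  64–87 m: Δρ/Δz = 0.220/23 = 9.6 × 10⁻³ kg m⁻⁴
  87–91 m: Δρ/Δz = 0.167/4 = 0.042 kg m⁻⁴
  91–128 m: Δρ/Δz = 0.556/37 = 0.015 kg m⁻⁴
  128–253 m: Δρ/Δz = 1.626/125 = 0.013 kg m⁻⁴
The largest gradient is in the 87–91 m interval — the pycnocline.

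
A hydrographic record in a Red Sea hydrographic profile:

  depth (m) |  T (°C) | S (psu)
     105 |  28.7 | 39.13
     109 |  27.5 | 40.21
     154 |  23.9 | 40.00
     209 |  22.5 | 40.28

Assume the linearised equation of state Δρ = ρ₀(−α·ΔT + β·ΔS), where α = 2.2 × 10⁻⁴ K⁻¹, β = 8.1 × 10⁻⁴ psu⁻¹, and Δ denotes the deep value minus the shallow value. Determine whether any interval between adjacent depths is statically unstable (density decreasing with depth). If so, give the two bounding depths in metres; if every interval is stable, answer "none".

none

Evaluate Δρ/ρ₀ = −αΔT + βΔS across each adjacent pair:
  105–109 m: −αΔT+βΔS = −(2.2 × 10⁻⁴)(-1.2)+(8.1 × 10⁻⁴)(+1.08) = 1.1 × 10⁻³ → stable
  109–154 m: −αΔT+βΔS = −(2.2 × 10⁻⁴)(-3.6)+(8.1 × 10⁻⁴)(-0.21) = 6.2 × 10⁻⁴ → stable
  154–209 m: −αΔT+βΔS = −(2.2 × 10⁻⁴)(-1.4)+(8.1 × 10⁻⁴)(+0.28) = 5.3 × 10⁻⁴ → stable
Every interval has Δρ > 0: the column is stably stratified throughout.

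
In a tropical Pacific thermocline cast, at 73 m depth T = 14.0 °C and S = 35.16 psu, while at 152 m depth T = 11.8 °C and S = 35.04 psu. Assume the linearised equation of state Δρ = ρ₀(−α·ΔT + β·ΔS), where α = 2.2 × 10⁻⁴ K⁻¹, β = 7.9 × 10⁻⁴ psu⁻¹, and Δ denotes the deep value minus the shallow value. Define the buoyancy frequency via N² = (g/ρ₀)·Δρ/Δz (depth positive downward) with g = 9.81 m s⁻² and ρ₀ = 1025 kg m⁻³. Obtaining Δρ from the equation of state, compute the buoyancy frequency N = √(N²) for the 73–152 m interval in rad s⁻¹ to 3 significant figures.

6.95 × 10⁻³ rad s⁻¹

ΔT = -2.2 K, ΔS = -0.12 psu (deep − shallow).
Δρ/ρ₀ = −αΔT + βΔS = 4.84 × 10⁻⁴ − 9.48 × 10⁻⁵ = 3.892 × 10⁻⁴, so Δρ ≈ 0.3989 kg m⁻³.
N² = (g/ρ₀)·Δρ/Δz = g·(Δρ/ρ₀)/Δz = 9.81 × 3.892 × 10⁻⁴ / 79 = 4.8330 × 10⁻⁵ s⁻².
N = √(4.8330 × 10⁻⁵) = 6.9520 × 10⁻³ rad s⁻¹ ≈ 6.95 × 10⁻³ rad s⁻¹.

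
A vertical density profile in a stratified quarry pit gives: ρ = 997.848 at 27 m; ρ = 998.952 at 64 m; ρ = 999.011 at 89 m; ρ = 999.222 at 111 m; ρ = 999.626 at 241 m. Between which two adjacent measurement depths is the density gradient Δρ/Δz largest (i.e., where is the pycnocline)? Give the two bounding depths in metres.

27–64 m

Compute the density gradient over each adjacent pair:
  27–64 m: Δρ/Δz = 1.104/37 = 0.030 kg m⁻⁴
  64–89 m: Δρ/Δz = 0.059/25 = 2.4 × 10⁻³ kg m⁻⁴
  89–111 m: Δρ/Δz = 0.211/22 = 9.6 × 10⁻³ kg m⁻⁴
  111–241 m: Δρ/Δz = 0.404/130 = 3.1 × 10⁻³ kg m⁻⁴
The largest gradient is in the 27–64 m interval — the pycnocline.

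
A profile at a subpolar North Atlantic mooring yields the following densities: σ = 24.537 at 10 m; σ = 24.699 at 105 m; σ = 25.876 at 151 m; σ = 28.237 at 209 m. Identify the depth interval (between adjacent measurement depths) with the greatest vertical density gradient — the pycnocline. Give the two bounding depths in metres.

151–209 m

Compute the density gradient over each adjacent pair:
  10–105 m: Δρ/Δz = 0.162/95 = 1.7 × 10⁻³ kg m⁻⁴
  105–151 m: Δρ/Δz = 1.177/46 = 0.026 kg m⁻⁴
  151–209 m: Δρ/Δz = 2.361/58 = 0.041 kg m⁻⁴
The largest gradient is in the 151–209 m interval — the pycnocline.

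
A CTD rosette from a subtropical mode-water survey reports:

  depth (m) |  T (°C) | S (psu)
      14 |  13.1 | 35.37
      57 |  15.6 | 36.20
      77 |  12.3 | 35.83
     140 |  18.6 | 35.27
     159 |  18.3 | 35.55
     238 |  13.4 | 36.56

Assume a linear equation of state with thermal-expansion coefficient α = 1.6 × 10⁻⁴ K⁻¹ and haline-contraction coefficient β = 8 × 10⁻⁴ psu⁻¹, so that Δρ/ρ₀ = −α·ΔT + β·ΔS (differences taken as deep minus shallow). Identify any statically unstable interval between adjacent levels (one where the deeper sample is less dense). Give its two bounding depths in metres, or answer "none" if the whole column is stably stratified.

Evaluate Δρ/ρ₀ = −αΔT + βΔS across each adjacent pair:
  14–57 m: −αΔT+βΔS = −(1.6 × 10⁻⁴)(+2.5)+(8 × 10⁻⁴)(+0.83) = 2.6 × 10⁻⁴ → stable
  57–77 m: −αΔT+βΔS = −(1.6 × 10⁻⁴)(-3.3)+(8 × 10⁻⁴)(-0.37) = 2.3 × 10⁻⁴ → stable
  77–140 m: −αΔT+βΔS = −(1.6 × 10⁻⁴)(+6.3)+(8 × 10⁻⁴)(-0.56) = -1.5 × 10⁻³ → UNSTABLE
  140–159 m: −αΔT+βΔS = −(1.6 × 10⁻⁴)(-0.3)+(8 × 10⁻⁴)(+0.28) = 2.7 × 10⁻⁴ → stable
  159–238 m: −αΔT+βΔS = −(1.6 × 10⁻⁴)(-4.9)+(8 × 10⁻⁴)(+1.01) = 1.6 × 10⁻³ → stable
The 77–140 m interval has Δρ < 0: lighter water underlies denser water.

77–140 m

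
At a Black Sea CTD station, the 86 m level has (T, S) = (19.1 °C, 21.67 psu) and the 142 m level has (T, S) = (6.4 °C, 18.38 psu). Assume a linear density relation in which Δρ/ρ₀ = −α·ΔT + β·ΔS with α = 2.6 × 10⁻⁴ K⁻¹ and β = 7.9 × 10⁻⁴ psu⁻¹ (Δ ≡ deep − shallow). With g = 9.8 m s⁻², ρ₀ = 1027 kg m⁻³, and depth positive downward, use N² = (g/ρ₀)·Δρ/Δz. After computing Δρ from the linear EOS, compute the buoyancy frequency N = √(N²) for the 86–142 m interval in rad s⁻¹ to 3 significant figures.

ΔT = -12.7 K, ΔS = -3.29 psu (deep − shallow).
Δρ/ρ₀ = −αΔT + βΔS = 3.302 × 10⁻³ − 2.5991 × 10⁻³ = 7.029 × 10⁻⁴, so Δρ ≈ 0.7219 kg m⁻³.
N² = (g/ρ₀)·Δρ/Δz = g·(Δρ/ρ₀)/Δz = 9.8 × 7.029 × 10⁻⁴ / 56 = 1.2301 × 10⁻⁴ s⁻².
N = √(1.2301 × 10⁻⁴) = 0.011091 rad s⁻¹ ≈ 0.0111 rad s⁻¹.

0.0111 rad s⁻¹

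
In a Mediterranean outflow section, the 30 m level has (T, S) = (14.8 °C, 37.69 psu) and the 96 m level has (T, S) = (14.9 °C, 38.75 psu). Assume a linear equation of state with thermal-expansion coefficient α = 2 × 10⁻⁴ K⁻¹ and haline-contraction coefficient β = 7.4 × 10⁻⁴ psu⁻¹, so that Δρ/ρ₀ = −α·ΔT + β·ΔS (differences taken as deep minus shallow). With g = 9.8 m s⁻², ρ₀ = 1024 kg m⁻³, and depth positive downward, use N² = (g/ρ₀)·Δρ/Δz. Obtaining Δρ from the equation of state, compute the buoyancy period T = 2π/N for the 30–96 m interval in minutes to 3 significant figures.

9.83 min

ΔT = +0.1 K, ΔS = +1.06 psu (deep − shallow).
Δρ/ρ₀ = −αΔT + βΔS = -2.00 × 10⁻⁵ + 7.844 × 10⁻⁴ = 7.644 × 10⁻⁴, so Δρ ≈ 0.7827 kg m⁻³.
N² = (g/ρ₀)·Δρ/Δz = g·(Δρ/ρ₀)/Δz = 9.8 × 7.644 × 10⁻⁴ / 66 = 1.1350 × 10⁻⁴ s⁻².
N = √(1.1350 × 10⁻⁴) = 0.010654 rad s⁻¹ → T = 2π/N = 589.75 s = 9.8292 min ≈ 9.83 min.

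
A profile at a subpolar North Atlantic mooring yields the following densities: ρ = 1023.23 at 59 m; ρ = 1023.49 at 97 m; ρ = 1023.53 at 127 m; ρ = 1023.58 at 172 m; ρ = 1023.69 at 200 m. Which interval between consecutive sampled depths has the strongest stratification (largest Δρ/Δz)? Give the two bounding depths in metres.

59–97 m

Compute the density gradient over each adjacent pair:
  59–97 m: Δρ/Δz = 0.26/38 = 6.8 × 10⁻³ kg m⁻⁴
  97–127 m: Δρ/Δz = 0.04/30 = 1.3 × 10⁻³ kg m⁻⁴
  127–172 m: Δρ/Δz = 0.05/45 = 1.1 × 10⁻³ kg m⁻⁴
  172–200 m: Δρ/Δz = 0.11/28 = 3.9 × 10⁻³ kg m⁻⁴
The largest gradient is in the 59–97 m interval — the pycnocline.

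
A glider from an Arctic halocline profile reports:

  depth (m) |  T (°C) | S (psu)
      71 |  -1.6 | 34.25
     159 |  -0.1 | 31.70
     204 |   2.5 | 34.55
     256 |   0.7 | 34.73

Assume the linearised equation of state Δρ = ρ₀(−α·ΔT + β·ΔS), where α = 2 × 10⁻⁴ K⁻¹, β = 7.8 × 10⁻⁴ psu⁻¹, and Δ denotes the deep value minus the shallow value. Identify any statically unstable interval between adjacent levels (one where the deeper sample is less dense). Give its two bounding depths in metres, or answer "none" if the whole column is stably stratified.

71–159 m

Evaluate Δρ/ρ₀ = −αΔT + βΔS across each adjacent pair:
  71–159 m: −αΔT+βΔS = −(2 × 10⁻⁴)(+1.5)+(7.8 × 10⁻⁴)(-2.55) = -2.3 × 10⁻³ → UNSTABLE
  159–204 m: −αΔT+βΔS = −(2 × 10⁻⁴)(+2.6)+(7.8 × 10⁻⁴)(+2.85) = 1.7 × 10⁻³ → stable
  204–256 m: −αΔT+βΔS = −(2 × 10⁻⁴)(-1.8)+(7.8 × 10⁻⁴)(+0.18) = 5.0 × 10⁻⁴ → stable
The 71–159 m interval has Δρ < 0: lighter water underlies denser water.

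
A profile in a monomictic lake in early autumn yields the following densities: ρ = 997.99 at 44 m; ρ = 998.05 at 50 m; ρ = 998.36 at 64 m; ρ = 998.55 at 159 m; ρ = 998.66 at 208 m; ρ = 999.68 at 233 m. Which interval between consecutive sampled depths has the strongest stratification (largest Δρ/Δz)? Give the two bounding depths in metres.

208–233 m

Compute the density gradient over each adjacent pair:
  44–50 m: Δρ/Δz = 0.06/6 = 0.010 kg m⁻⁴
  50–64 m: Δρ/Δz = 0.31/14 = 0.022 kg m⁻⁴
  64–159 m: Δρ/Δz = 0.19/95 = 2.0 × 10⁻³ kg m⁻⁴
  159–208 m: Δρ/Δz = 0.11/49 = 2.2 × 10⁻³ kg m⁻⁴
  208–233 m: Δρ/Δz = 1.02/25 = 0.041 kg m⁻⁴
The largest gradient is in the 208–233 m interval — the pycnocline.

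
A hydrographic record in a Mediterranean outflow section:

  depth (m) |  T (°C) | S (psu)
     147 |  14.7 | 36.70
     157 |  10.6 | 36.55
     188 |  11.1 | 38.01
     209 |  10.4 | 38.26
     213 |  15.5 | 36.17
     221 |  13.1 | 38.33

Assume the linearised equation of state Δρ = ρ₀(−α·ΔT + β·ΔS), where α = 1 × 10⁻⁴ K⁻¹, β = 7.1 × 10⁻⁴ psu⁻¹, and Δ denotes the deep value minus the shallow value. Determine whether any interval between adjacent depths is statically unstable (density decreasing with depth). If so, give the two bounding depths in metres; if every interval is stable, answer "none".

Evaluate Δρ/ρ₀ = −αΔT + βΔS across each adjacent pair:
  147–157 m: −αΔT+βΔS = −(1 × 10⁻⁴)(-4.1)+(7.1 × 10⁻⁴)(-0.15) = 3.0 × 10⁻⁴ → stable
  157–188 m: −αΔT+βΔS = −(1 × 10⁻⁴)(+0.5)+(7.1 × 10⁻⁴)(+1.46) = 9.9 × 10⁻⁴ → stable
  188–209 m: −αΔT+βΔS = −(1 × 10⁻⁴)(-0.7)+(7.1 × 10⁻⁴)(+0.25) = 2.5 × 10⁻⁴ → stable
  209–213 m: −αΔT+βΔS = −(1 × 10⁻⁴)(+5.1)+(7.1 × 10⁻⁴)(-2.09) = -2.0 × 10⁻³ → UNSTABLE
  213–221 m: −αΔT+βΔS = −(1 × 10⁻⁴)(-2.4)+(7.1 × 10⁻⁴)(+2.16) = 1.8 × 10⁻³ → stable
The 209–213 m interval has Δρ < 0: lighter water underlies denser water.

209–213 m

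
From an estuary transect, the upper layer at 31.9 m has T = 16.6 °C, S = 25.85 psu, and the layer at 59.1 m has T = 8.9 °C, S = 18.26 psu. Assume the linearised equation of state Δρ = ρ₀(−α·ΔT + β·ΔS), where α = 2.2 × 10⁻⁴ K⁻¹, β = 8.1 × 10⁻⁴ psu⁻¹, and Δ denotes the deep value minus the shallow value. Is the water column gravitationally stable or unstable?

unstable

ΔT = 8.9 − 16.6 = -7.7 K and ΔS = 18.26 − 25.85 = -7.59 psu (deep − shallow).
−αΔT = 1.694 × 10⁻³; βΔS = -6.1479 × 10⁻³; sum Δρ/ρ₀ = -4.4539 × 10⁻³.
Δρ/ρ₀ < 0, so Δρ < 0: deeper water is lighter → statically unstable; the column would overturn.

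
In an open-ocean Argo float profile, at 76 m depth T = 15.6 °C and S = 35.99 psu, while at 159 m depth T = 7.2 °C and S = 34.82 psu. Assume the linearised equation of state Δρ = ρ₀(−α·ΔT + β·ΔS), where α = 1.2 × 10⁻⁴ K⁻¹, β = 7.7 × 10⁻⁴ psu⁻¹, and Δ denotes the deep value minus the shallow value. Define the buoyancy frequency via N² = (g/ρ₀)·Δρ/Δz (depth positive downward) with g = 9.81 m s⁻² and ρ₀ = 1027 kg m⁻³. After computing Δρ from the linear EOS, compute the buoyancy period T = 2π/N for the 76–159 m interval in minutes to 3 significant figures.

ΔT = -8.4 K, ΔS = -1.17 psu (deep − shallow).
Δρ/ρ₀ = −αΔT + βΔS = 1.008 × 10⁻³ − 9.009 × 10⁻⁴ = 1.071 × 10⁻⁴, so Δρ ≈ 0.1100 kg m⁻³.
N² = (g/ρ₀)·Δρ/Δz = g·(Δρ/ρ₀)/Δz = 9.81 × 1.071 × 10⁻⁴ / 83 = 1.2658 × 10⁻⁵ s⁻².
N = √(1.2658 × 10⁻⁵) = 3.5578 × 10⁻³ rad s⁻¹ → T = 2π/N = 1.7660 × 10³ s = 29.433 min ≈ 29.4 min.

29.4 min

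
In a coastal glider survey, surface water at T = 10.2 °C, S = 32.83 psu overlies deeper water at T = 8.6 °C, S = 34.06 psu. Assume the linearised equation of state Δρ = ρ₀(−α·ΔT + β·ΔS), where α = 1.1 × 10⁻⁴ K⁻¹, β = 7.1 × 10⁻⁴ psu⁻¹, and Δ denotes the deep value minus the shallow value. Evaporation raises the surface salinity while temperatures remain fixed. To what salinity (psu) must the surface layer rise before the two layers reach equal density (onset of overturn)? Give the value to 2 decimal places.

34.31 psu

Neutral buoyancy requires −α(T_deep − T_surf) + β(S_deep − S_surf′) = 0.
S_surf′ = S_deep − (α/β)·ΔT = 34.06 − (1.1 × 10⁻⁴/7.1 × 10⁻⁴)·(-1.6) = 34.3079 psu.
Increase required: 34.3079 − 32.83 = 1.4779 psu.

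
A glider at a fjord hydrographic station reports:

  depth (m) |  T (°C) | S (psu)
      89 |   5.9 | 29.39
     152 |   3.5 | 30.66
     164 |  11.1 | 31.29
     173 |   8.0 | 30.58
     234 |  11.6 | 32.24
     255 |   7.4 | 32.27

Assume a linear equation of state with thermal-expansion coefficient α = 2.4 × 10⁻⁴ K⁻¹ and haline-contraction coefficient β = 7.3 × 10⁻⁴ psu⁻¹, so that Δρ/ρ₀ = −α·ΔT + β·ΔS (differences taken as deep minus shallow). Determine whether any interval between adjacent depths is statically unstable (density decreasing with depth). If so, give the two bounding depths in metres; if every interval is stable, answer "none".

Evaluate Δρ/ρ₀ = −αΔT + βΔS across each adjacent pair:
  89–152 m: −αΔT+βΔS = −(2.4 × 10⁻⁴)(-2.4)+(7.3 × 10⁻⁴)(+1.27) = 1.5 × 10⁻³ → stable
  152–164 m: −αΔT+βΔS = −(2.4 × 10⁻⁴)(+7.6)+(7.3 × 10⁻⁴)(+0.63) = -1.4 × 10⁻³ → UNSTABLE
  164–173 m: −αΔT+βΔS = −(2.4 × 10⁻⁴)(-3.1)+(7.3 × 10⁻⁴)(-0.71) = 2.3 × 10⁻⁴ → stable
  173–234 m: −αΔT+βΔS = −(2.4 × 10⁻⁴)(+3.6)+(7.3 × 10⁻⁴)(+1.66) = 3.5 × 10⁻⁴ → stable
  234–255 m: −αΔT+βΔS = −(2.4 × 10⁻⁴)(-4.2)+(7.3 × 10⁻⁴)(+0.03) = 1.0 × 10⁻³ → stable
The 152–164 m interval has Δρ < 0: lighter water underlies denser water.

152–164 m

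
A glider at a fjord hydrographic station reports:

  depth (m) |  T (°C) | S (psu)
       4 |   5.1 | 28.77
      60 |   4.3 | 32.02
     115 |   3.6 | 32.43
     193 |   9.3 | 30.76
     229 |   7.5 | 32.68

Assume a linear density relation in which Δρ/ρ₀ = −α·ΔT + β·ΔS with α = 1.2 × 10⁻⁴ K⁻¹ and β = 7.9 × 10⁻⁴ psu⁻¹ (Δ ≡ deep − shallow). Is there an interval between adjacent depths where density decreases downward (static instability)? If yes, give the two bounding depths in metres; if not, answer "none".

Evaluate Δρ/ρ₀ = −αΔT + βΔS across each adjacent pair:
  4–60 m: −αΔT+βΔS = −(1.2 × 10⁻⁴)(-0.8)+(7.9 × 10⁻⁴)(+3.25) = 2.7 × 10⁻³ → stable
  60–115 m: −αΔT+βΔS = −(1.2 × 10⁻⁴)(-0.7)+(7.9 × 10⁻⁴)(+0.41) = 4.1 × 10⁻⁴ → stable
  115–193 m: −αΔT+βΔS = −(1.2 × 10⁻⁴)(+5.7)+(7.9 × 10⁻⁴)(-1.67) = -2.0 × 10⁻³ → UNSTABLE
  193–229 m: −αΔT+βΔS = −(1.2 × 10⁻⁴)(-1.8)+(7.9 × 10⁻⁴)(+1.92) = 1.7 × 10⁻³ → stable
The 115–193 m interval has Δρ < 0: lighter water underlies denser water.

115–193 m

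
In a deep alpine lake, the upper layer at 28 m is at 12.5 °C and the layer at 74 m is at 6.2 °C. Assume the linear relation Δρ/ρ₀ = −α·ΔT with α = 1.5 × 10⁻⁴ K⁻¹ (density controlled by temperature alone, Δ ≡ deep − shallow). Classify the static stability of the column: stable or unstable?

ΔT = 6.2 − 12.5 = -6.3 K, so Δρ/ρ₀ = −αΔT = 9.45 × 10⁻⁴.
Δρ/ρ₀ > 0, so Δρ > 0: deeper water is denser → statically stable.

stable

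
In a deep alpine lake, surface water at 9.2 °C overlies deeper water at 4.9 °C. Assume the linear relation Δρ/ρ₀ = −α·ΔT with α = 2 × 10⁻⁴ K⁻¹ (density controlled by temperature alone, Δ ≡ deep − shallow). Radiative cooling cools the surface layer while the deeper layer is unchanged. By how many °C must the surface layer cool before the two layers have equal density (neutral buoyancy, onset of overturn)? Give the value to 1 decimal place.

With temperature the only control, equal density requires T_surf′ = T_deep.
T_surf′ = 4.9 °C.
Cooling required: 9.2 − 4.9 = 4.3 °C.

4.3 °C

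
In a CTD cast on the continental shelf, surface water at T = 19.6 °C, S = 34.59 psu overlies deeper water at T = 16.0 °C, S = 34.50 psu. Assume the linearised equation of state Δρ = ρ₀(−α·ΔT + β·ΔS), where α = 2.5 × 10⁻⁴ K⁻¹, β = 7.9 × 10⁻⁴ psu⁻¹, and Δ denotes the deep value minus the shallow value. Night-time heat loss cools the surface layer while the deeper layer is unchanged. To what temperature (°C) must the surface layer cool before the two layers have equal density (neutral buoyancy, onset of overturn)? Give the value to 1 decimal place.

Neutral buoyancy requires Δρ = 0, i.e. −α(T_deep − T_surf′) + β(S_deep − S_surf) = 0.
T_surf′ = T_deep − (β/α)·ΔS = 16.0 − (7.9 × 10⁻⁴/2.5 × 10⁻⁴)·(-0.09) = 16.284 °C.
Cooling required: 19.6 − (16.284) = 3.316 °C.

16.3 °C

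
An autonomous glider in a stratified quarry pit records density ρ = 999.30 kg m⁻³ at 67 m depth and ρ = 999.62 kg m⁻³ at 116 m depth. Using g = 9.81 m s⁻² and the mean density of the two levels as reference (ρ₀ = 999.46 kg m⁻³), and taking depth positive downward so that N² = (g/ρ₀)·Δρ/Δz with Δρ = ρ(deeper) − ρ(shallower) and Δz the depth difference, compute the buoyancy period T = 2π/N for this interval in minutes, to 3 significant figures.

13.1 min

Δρ = 999.62 − 999.30 = 0.32 kg m⁻³ over Δz = 116 − 67 = 49 m.
N² = (9.81/999.46) × (0.32/49) = 6.4100 × 10⁻⁵ s⁻².
N = √(6.4100 × 10⁻⁵) = 8.0062 × 10⁻³ rad s⁻¹, so T = 2π/N = 784.79 s = 13.080 min ≈ 13.1 min.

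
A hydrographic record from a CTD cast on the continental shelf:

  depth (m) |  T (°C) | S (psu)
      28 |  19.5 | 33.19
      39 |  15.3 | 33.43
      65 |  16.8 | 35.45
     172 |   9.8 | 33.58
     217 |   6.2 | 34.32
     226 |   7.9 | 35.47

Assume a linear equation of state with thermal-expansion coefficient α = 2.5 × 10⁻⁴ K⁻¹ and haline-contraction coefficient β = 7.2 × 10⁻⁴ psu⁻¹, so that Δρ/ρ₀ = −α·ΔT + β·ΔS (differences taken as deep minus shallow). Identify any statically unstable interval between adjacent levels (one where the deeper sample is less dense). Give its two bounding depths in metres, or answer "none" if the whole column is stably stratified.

none

Evaluate Δρ/ρ₀ = −αΔT + βΔS across each adjacent pair:
  28–39 m: −αΔT+βΔS = −(2.5 × 10⁻⁴)(-4.2)+(7.2 × 10⁻⁴)(+0.24) = 1.2 × 10⁻³ → stable
  39–65 m: −αΔT+βΔS = −(2.5 × 10⁻⁴)(+1.5)+(7.2 × 10⁻⁴)(+2.02) = 1.1 × 10⁻³ → stable
  65–172 m: −αΔT+βΔS = −(2.5 × 10⁻⁴)(-7.0)+(7.2 × 10⁻⁴)(-1.87) = 4.0 × 10⁻⁴ → stable
  172–217 m: −αΔT+βΔS = −(2.5 × 10⁻⁴)(-3.6)+(7.2 × 10⁻⁴)(+0.74) = 1.4 × 10⁻³ → stable
  217–226 m: −αΔT+βΔS = −(2.5 × 10⁻⁴)(+1.7)+(7.2 × 10⁻⁴)(+1.15) = 4.0 × 10⁻⁴ → stable
Every interval has Δρ > 0: the column is stably stratified throughout.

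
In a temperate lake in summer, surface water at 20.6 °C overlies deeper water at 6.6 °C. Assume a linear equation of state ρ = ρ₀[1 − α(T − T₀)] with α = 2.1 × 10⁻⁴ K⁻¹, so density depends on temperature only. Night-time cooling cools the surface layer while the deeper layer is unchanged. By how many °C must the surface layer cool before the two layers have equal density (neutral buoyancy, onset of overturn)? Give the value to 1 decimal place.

14.0 °C

With temperature the only control, equal density requires T_surf′ = T_deep.
T_surf′ = 6.6 °C.
Cooling required: 20.6 − 6.6 = 14.0 °C.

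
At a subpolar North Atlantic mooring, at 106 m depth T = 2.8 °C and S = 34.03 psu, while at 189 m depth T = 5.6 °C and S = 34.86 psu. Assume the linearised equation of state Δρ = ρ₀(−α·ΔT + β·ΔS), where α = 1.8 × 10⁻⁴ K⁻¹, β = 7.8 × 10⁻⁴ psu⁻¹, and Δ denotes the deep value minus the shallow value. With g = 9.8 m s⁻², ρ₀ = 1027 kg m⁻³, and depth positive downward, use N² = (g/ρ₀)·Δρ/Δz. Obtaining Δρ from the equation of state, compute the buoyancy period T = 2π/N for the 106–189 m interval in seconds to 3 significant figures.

1.53 × 10³ s

ΔT = +2.8 K, ΔS = +0.83 psu (deep − shallow).
Δρ/ρ₀ = −αΔT + βΔS = -5.04 × 10⁻⁴ + 6.474 × 10⁻⁴ = 1.434 × 10⁻⁴, so Δρ ≈ 0.1473 kg m⁻³.
N² = (g/ρ₀)·Δρ/Δz = g·(Δρ/ρ₀)/Δz = 9.8 × 1.434 × 10⁻⁴ / 83 = 1.6932 × 10⁻⁵ s⁻².
N = √(1.6932 × 10⁻⁵) = 4.1149 × 10⁻³ rad s⁻¹ → T = 2π/N = 1.5269 × 10³ s ≈ 1.53 × 10³ s.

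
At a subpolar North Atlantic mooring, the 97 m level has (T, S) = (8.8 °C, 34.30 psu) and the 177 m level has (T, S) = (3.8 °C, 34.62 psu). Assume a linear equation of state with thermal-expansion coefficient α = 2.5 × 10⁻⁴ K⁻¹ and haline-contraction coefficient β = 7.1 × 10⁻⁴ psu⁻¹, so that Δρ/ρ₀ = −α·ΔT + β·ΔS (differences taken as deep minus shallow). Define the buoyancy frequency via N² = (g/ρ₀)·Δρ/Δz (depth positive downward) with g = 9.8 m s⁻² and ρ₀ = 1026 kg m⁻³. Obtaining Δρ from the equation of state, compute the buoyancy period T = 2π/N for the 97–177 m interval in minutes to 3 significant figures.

ΔT = -5.0 K, ΔS = +0.32 psu (deep − shallow).
Δρ/ρ₀ = −αΔT + βΔS = 1.25 × 10⁻³ + 2.272 × 10⁻⁴ = 1.4772 × 10⁻³, so Δρ ≈ 1.516 kg m⁻³.
N² = (g/ρ₀)·Δρ/Δz = g·(Δρ/ρ₀)/Δz = 9.8 × 1.4772 × 10⁻³ / 80 = 1.8096 × 10⁻⁴ s⁻².
N = √(1.8096 × 10⁻⁴) = 0.013452 rad s⁻¹ → T = 2π/N = 467.08 s = 7.7847 min ≈ 7.78 min.

7.78 min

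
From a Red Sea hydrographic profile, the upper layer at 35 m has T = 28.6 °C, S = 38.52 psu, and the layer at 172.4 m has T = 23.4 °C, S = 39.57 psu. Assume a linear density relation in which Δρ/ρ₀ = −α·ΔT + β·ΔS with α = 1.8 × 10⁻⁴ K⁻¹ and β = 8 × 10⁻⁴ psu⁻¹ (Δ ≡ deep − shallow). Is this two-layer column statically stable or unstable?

ΔT = 23.4 − 28.6 = -5.2 K and ΔS = 39.57 − 38.52 = +1.05 psu (deep − shallow).
−αΔT = 9.36 × 10⁻⁴; βΔS = 8.40 × 10⁻⁴; sum Δρ/ρ₀ = 1.776 × 10⁻³.
Δρ/ρ₀ > 0, so Δρ > 0: deeper water is denser → statically stable.

stable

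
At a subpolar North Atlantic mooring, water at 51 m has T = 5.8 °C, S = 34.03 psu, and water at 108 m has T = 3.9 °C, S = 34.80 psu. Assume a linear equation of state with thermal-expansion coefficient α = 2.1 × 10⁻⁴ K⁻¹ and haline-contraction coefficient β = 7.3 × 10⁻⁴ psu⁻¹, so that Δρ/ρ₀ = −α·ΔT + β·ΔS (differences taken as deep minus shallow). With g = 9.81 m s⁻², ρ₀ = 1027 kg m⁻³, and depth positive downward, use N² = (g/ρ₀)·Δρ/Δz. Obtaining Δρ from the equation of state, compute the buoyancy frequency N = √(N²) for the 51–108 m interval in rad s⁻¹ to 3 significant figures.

0.0129 rad s⁻¹

ΔT = -1.9 K, ΔS = +0.77 psu (deep − shallow).
Δρ/ρ₀ = −αΔT + βΔS = 3.99 × 10⁻⁴ + 5.621 × 10⁻⁴ = 9.611 × 10⁻⁴, so Δρ ≈ 0.9870 kg m⁻³.
N² = (g/ρ₀)·Δρ/Δz = g·(Δρ/ρ₀)/Δz = 9.81 × 9.611 × 10⁻⁴ / 57 = 1.6541 × 10⁻⁴ s⁻².
N = √(1.6541 × 10⁻⁴) = 0.012861 rad s⁻¹ ≈ 0.0129 rad s⁻¹.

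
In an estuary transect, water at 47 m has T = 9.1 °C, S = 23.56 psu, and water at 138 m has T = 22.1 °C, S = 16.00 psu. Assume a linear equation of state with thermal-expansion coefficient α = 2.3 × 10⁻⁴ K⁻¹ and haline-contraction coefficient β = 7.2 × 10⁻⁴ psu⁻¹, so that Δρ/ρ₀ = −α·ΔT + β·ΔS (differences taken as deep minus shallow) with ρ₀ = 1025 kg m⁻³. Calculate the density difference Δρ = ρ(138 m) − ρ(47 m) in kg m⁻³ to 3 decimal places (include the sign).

-8.644 kg m⁻³

ΔT = +13.0 K, ΔS = -7.56 psu (deep − shallow).
Δρ/ρ₀ = −(2.3 × 10⁻⁴)(+13.0) + (7.2 × 10⁻⁴)(-7.56) = -8.4332 × 10⁻³.
Δρ = 1025 × (-8.4332 × 10⁻³) = -8.644 kg m⁻³.
Negative Δρ: lighter below, statically unstable.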